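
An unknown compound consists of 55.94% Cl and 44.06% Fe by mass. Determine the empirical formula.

Cl2Fe

Assume 100 g: 55.94 g Cl, 44.06 g Fe.
Cl: 55.94 g ÷ 35.45 g/mol = 1.578 mol
Fe: 44.06 g ÷ 55.85 g/mol = 0.7889 mol
Divide by the smallest (0.7889 mol Fe): Cl 2.000, Fe 1.000
Ratio ≈ 2:1, so the empirical formula is Cl2Fe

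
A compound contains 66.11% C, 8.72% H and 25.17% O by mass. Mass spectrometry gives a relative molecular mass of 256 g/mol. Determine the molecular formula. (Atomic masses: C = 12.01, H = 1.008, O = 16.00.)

C14H22O4

Assume 100 g: 66.11 g C, 8.72 g H, 25.17 g O.
n(C) = 66.11/12.01 = 5.505, n(H) = 8.72/1.008 = 8.651, n(O) = 25.17/16.00 = 1.573
Divide by the smallest (1.573 mol O): C 3.499, H 5.499, O 1.000
×2: C 7.00, H 11.00, O 2.00 → C7H11O2
Empirical-formula mass = 127.16 g/mol
n = 256 / 127.16 = 2.01 ≈ 2
Molecular formula = (C7H11O2)×2 = C14H22O4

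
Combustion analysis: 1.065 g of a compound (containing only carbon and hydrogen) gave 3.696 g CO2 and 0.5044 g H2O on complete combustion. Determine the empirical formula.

C3H2

mol C = 3.696 / 44.01 = 0.08398; mass C = 0.08398 × 12.01 = 1.009 g
mol H = 2 × (0.5044 / 18.02) = 0.05598; mass H = 0.05598 × 1.008 = 0.05643 g
Smallest is H at 0.05598 mol; normalising gives C 1.500, H 1.000
Multiply by 2: C 3.00, H 2.00 → C3H2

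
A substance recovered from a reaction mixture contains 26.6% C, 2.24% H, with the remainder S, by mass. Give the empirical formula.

CHS

Assume 100 g: 26.6 g C, 2.24 g H, 71.16 g S.
Moles — C: 26.6 / 12.01 = 2.215 mol; H: 2.24 / 1.008 = 2.222 mol; S: 71.16 / 32.07 = 2.219 mol
Divide by the smallest (2.215 mol C): C 1.000, H 1.003, S 1.002
→ CHS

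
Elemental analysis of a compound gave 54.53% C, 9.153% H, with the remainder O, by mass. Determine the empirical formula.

Assume 100 g: 54.53 g C, 9.153 g H, 36.317 g O.
Moles — C: 54.53 / 12.01 = 4.54 mol; H: 9.153 / 1.008 = 9.08 mol; O: 36.317 / 16.00 = 2.27 mol
Divide by the smallest (2.27 mol O): C 2.000, H 4.000, O 1.000
→ C2H4O

C2H4O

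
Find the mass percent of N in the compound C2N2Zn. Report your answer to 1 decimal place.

Molar mass = 2(12.01) + 2(14.01) + 1(65.38) = 117.420 g/mol
Mass of N per mole = 2 × 14.01 = 28.020 g
% N = 28.020 / 117.420 × 100 = 23.9%

23.9%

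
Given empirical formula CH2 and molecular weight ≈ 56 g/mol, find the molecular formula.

C4H8

Empirical-formula mass = 14.03 g/mol
n = 56 / 14.03 = 3.99 ≈ 4
Molecular formula = (CH2)4 = C4H8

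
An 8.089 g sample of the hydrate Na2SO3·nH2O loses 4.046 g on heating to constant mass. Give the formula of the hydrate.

Na2SO3·7H2O

Mass of anhydrous Na2SO3 = 8.089 − 4.046 = 4.043 g
mol H2O = 4.046 / 18.02 = 0.2245
Molar mass of Na2SO3 = 126.05 g/mol → mol Na2SO3 = 4.043 / 126.05 = 0.03207
n = 0.2245 / 0.03207 = 7.00 ≈ 7 → Na2SO3·7H2O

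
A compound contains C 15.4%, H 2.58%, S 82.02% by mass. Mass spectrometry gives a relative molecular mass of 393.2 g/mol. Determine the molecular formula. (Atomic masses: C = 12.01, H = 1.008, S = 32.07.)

Assume 100 g: 15.4 g C, 2.58 g H, 82.02 g S.
C: 15.4 g ÷ 12.01 g/mol = 1.282 mol
H: 2.58 g ÷ 1.008 g/mol = 2.56 mol
S: 82.02 g ÷ 32.07 g/mol = 2.558 mol
Smallest is C at 1.282 mol; normalising gives C 1.000, H 1.996, S 1.995
≈ 1:2:2 → CH2S2
Empirical-formula mass = 78.17 g/mol
n = 393.2 / 78.17 = 5.03 ≈ 5
Molecular formula = (CH2S2)×5 = C5H10S10

C5H10S10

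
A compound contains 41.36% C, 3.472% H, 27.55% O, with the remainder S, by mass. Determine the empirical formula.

Assume 100 g: 41.36 g C, 3.472 g H, 27.55 g O, 27.618 g S.
C: 41.36 g ÷ 12.01 g/mol = 3.444 mol
H: 3.472 g ÷ 1.008 g/mol = 3.444 mol
O: 27.55 g ÷ 16.00 g/mol = 1.722 mol
S: 27.618 g ÷ 32.07 g/mol = 0.8612 mol
Divide by the smallest (0.8612 mol S): C 3.999, H 4.000, O 1.999, S 1.000
→ C4H4O2S

C4H4O2S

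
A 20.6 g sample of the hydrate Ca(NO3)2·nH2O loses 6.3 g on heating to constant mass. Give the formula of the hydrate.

Ca(NO3)2·4H2O

Mass of anhydrous Ca(NO3)2 = 20.6 − 6.3 = 14.3 g
mol H2O = 6.3 / 18.02 = 0.3496
Molar mass of Ca(NO3)2 = 164.10 g/mol → mol Ca(NO3)2 = 14.3 / 164.10 = 0.08714
n = 0.3496 / 0.08714 = 4.01 ≈ 4 → Ca(NO3)2·4H2O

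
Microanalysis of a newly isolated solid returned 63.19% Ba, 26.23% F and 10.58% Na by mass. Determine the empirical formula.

BaF3Na

Assume 100 g: 63.19 g Ba, 26.23 g F, 10.58 g Na.
n(Ba) = 63.19/137.33 = 0.4601, n(F) = 26.23/19.00 = 1.381, n(Na) = 10.58/22.99 = 0.4602
Ratios (÷ 0.4601): Ba 1.000, F 3.000, Na 1.000
≈ 1:3:1 → BaF3Na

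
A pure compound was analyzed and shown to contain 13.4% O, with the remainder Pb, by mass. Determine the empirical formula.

O2Pb

Assume 100 g: 13.4 g O, 86.6 g Pb.
O: 13.4 g ÷ 16.00 g/mol = 0.8375 mol
Pb: 86.6 g ÷ 207.2 g/mol = 0.418 mol
Divide by the smallest (0.418 mol Pb): O 2.004, Pb 1.000
≈ 2:1 → O2Pb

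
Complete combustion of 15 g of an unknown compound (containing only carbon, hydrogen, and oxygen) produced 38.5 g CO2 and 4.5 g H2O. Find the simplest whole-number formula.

mol C = 38.5 / 44.01 = 0.8748; mass C = 0.8748 × 12.01 = 10.51 g
mol H = 2 × (4.5 / 18.02) = 0.4994; mass H = 0.4994 × 1.008 = 0.5034 g
mass O = 15 − (11.01) = 3.990 g → mol O = 0.2494
Smallest is O at 0.2494 mol; normalising gives C 3.508, H 2.003, O 1.000
Scaling by 2: C 7.02, H 4.01, O 2.00 → C7H4O2

C7H4O2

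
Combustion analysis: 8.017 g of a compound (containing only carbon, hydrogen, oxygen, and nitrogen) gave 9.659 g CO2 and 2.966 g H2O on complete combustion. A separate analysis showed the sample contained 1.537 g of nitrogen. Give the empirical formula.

mol C = 9.659 / 44.01 = 0.2195; mass C = 0.2195 × 12.01 = 2.636 g
mol H = 2 × (2.966 / 18.02) = 0.3292; mass H = 0.3292 × 1.008 = 0.3318 g
mol N = 1.537 / 14.01 = 0.1097
mass O = 8.017 − (4.505) = 3.512 g → mol O = 0.2195
Smallest is N at 0.1097 mol; normalising gives C 2.001, H 3.001, N 1.000, O 2.001
≈ 2:3:1:2 → C2H3NO2

C2H3NO2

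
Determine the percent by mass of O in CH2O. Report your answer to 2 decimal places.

53.29%

Molar mass = 1(12.01) + 2(1.008) + 1(16.00) = 30.026 g/mol
Mass of O per mole = 1 × 16.00 = 16.000 g
% O = 16.000 / 30.026 × 100 = 53.29%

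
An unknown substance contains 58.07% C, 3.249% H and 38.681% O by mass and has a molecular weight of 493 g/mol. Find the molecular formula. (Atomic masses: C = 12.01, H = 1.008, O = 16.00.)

C24H16O12

Assume 100 g: 58.07 g C, 3.249 g H, 38.681 g O.
n(C) = 58.07/12.01 = 4.835, n(H) = 3.249/1.008 = 3.223, n(O) = 38.681/16.00 = 2.418
Ratios (÷ 2.418): C 2.000, H 1.333, O 1.000
Multiply by 3: C 6.00, H 4.00, O 3.00 → C6H4O3
Empirical-formula mass = 124.09 g/mol
n = 493 / 124.09 = 3.97 ≈ 4
Molecular formula = (C6H4O3)×4 = C24H16O12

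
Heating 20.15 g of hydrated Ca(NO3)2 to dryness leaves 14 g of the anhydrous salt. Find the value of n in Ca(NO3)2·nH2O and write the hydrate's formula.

Ca(NO3)2·4H2O

Mass of water lost = 20.15 − 14 = 6.15 g → 6.15 / 18.02 = 0.3413 mol H2O
Molar mass of Ca(NO3)2 = 164.10 g/mol → mol Ca(NO3)2 = 14 / 164.10 = 0.08531
n = 0.3413 / 0.08531 = 4.00 ≈ 4 → Ca(NO3)2·4H2O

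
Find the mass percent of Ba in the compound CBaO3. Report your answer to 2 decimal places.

69.59%

Molar mass = 1(12.01) + 1(137.33) + 3(16.00) = 197.340 g/mol
Mass of Ba per mole = 1 × 137.33 = 137.330 g
% Ba = 137.330 / 197.340 × 100 = 69.59%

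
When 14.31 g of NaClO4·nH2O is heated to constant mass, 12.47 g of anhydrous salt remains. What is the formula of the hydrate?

Mass of water lost = 14.31 − 12.47 = 1.84 g → 1.84 / 18.02 = 0.1021 mol H2O
Molar mass of NaClO4 = 122.44 g/mol → mol NaClO4 = 12.47 / 122.44 = 0.1018
n = 0.1021 / 0.1018 = 1.00 ≈ 1 → NaClO4·H2O

NaClO4·H2O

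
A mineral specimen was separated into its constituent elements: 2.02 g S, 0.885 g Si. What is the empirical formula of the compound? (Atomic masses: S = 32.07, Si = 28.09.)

S2Si

n(S) = 2.02/32.07 = 0.06299, n(Si) = 0.885/28.09 = 0.03151
Smallest is Si at 0.03151 mol; normalising gives S 1.999, Si 1.000
Ratio ≈ 2:1, so the empirical formula is S2Si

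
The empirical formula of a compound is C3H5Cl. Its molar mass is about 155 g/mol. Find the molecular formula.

C6H10Cl2

Empirical-formula mass = 76.52 g/mol
n = 155 / 76.52 = 2.03 ≈ 2
Molecular formula = (C3H5Cl)2 = C6H10Cl2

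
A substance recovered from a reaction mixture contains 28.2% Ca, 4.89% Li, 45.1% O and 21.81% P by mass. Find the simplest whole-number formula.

CaLiO4P

Assume 100 g: 28.2 g Ca, 4.89 g Li, 45.1 g O, 21.81 g P.
n(Ca) = 28.2/40.08 = 0.7036, n(Li) = 4.89/6.94 = 0.7046, n(O) = 45.1/16.00 = 2.819, n(P) = 21.81/30.97 = 0.7042
Divide by the smallest (0.7036 mol Ca): Ca 1.000, Li 1.001, O 4.006, P 1.001
≈ 1:1:4:1 → CaLiO4P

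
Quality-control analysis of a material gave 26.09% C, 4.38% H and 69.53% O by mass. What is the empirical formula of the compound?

Assume 100 g: 26.09 g C, 4.38 g H, 69.53 g O.
n(C) = 26.09/12.01 = 2.172, n(H) = 4.38/1.008 = 4.345, n(O) = 69.53/16.00 = 4.346
Ratios (÷ 2.172): C 1.000, H 2.000, O 2.000
→ CH2O2

CH2O2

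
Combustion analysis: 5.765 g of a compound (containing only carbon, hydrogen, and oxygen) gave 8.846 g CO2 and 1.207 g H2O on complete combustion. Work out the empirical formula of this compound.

mol C = 8.846 / 44.01 = 0.2010; mass C = 0.2010 × 12.01 = 2.414 g
mol H = 2 × (1.207 / 18.02) = 0.1340; mass H = 0.1340 × 1.008 = 0.1350 g
mass O = 5.765 − (2.549) = 3.216 g → mol O = 0.2010
Smallest is H at 0.134 mol; normalising gives C 1.500, H 1.000, O 1.500
Scaling by 2: C 3.00, H 2.00, O 3.00 → C3H2O3

C3H2O3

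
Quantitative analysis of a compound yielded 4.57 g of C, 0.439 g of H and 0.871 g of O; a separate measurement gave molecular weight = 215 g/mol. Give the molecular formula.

C14H16O2

Moles — C: 4.57 / 12.01 = 0.3805 mol; H: 0.439 / 1.008 = 0.4355 mol; O: 0.871 / 16.00 = 0.05444 mol
Divide by the smallest (0.05444 mol O): C 6.990, H 8.000, O 1.000
≈ 7:8:1 → C7H8O
Empirical-formula mass = 108.13 g/mol
n = 215 / 108.13 = 1.99 ≈ 2
Molecular formula = (C7H8O)×2 = C14H16O2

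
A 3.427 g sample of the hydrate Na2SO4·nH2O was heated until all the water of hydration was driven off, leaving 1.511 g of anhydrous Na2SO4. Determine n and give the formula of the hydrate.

Mass of water lost = 3.427 − 1.511 = 1.916 g → 1.916 / 18.02 = 0.1063 mol H2O
Molar mass of Na2SO4 = 142.05 g/mol → mol Na2SO4 = 1.511 / 142.05 = 0.01064
n = 0.1063 / 0.01064 = 10.00 ≈ 10 → Na2SO4·10H2O

Na2SO4·10H2O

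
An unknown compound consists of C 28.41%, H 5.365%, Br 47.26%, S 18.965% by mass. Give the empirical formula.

C4H9BrS

Assume 100 g: 28.41 g C, 5.365 g H, 47.26 g Br, 18.965 g S.
n(C) = 28.41/12.01 = 2.366, n(H) = 5.365/1.008 = 5.322, n(Br) = 47.26/79.90 = 0.5915, n(S) = 18.965/32.07 = 0.5914
Smallest is S at 0.5914 mol; normalising gives C 4.000, H 9.000, Br 1.000, S 1.000
→ C4H9BrS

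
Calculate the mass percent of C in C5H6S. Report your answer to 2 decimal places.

Molar mass = 5(12.01) + 6(1.008) + 1(32.07) = 98.168 g/mol
Mass of C per mole = 5 × 12.01 = 60.050 g
% C = 60.050 / 98.168 × 100 = 61.17%

61.17%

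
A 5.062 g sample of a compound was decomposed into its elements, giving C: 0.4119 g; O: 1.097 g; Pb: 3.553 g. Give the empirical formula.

Moles — C: 0.4119 / 12.01 = 0.0343 mol; O: 1.097 / 16.00 = 0.06856 mol; Pb: 3.553 / 207.2 = 0.01715 mol
Ratios (÷ 0.01715): C 2.000, O 3.998, Pb 1.000
→ C2O4Pb

C2O4Pb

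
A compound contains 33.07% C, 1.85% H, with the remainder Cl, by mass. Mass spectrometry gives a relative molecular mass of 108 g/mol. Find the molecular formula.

C3H2Cl2

Assume 100 g: 33.07 g C, 1.85 g H, 65.08 g Cl.
C: 33.07 g ÷ 12.01 g/mol = 2.754 mol
H: 1.85 g ÷ 1.008 g/mol = 1.835 mol
Cl: 65.08 g ÷ 35.45 g/mol = 1.836 mol
Divide by the smallest (1.835 mol H): C 1.500, H 1.000, Cl 1.000
×2: C 3.00, H 2.00, Cl 2.00 → C3H2Cl2
Empirical-formula mass = 108.95 g/mol
n = 108 / 108.95 = 0.99 ≈ 1
Molecular formula = empirical formula = C3H2Cl2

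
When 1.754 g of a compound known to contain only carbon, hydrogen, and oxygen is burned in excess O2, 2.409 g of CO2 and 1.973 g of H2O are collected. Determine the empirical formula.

CH4O

mol C = 2.409 / 44.01 = 0.05474; mass C = 0.05474 × 12.01 = 0.6574 g
mol H = 2 × (1.973 / 18.02) = 0.2190; mass H = 0.2190 × 1.008 = 0.2207 g
mass O = 1.754 − (0.8781) = 0.8759 g → mol O = 0.05474
Smallest is C at 0.05474 mol; normalising gives C 1.000, H 4.001, O 1.000
Ratio ≈ 1:4:1, so the empirical formula is CH4O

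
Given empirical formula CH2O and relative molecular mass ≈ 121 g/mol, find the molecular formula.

C4H8O4

Empirical-formula mass = 30.03 g/mol
n = 121 / 30.03 = 4.03 ≈ 4
Molecular formula = (CH2O)4 = C4H8O4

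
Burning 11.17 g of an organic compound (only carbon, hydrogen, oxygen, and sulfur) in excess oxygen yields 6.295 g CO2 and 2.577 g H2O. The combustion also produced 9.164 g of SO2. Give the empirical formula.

mol C = 6.295 / 44.01 = 0.1430; mass C = 0.1430 × 12.01 = 1.718 g
mol H = 2 × (2.577 / 18.02) = 0.2860; mass H = 0.2860 × 1.008 = 0.2883 g
mol S = 9.164 / 64.07 = 0.1430; mass S = 4.587 g
mass O = 11.17 − (6.593) = 4.577 g → mol O = 0.2861
Divide by the smallest (0.143 mol S): C 1.000, H 2.000, O 2.000, S 1.000
Ratio ≈ 1:2:2:1, so the empirical formula is CH2O2S

CH2O2S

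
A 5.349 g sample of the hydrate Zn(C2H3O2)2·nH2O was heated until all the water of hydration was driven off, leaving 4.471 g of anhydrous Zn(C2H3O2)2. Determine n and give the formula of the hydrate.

Zn(C2H3O2)2·2H2O

Mass of water lost = 5.349 − 4.471 = 0.878 g → 0.878 / 18.02 = 0.04872 mol H2O
Molar mass of Zn(C2H3O2)2 = 183.47 g/mol → mol Zn(C2H3O2)2 = 4.471 / 183.47 = 0.02437
n = 0.04872 / 0.02437 = 2.00 ≈ 2 → Zn(C2H3O2)2·2H2O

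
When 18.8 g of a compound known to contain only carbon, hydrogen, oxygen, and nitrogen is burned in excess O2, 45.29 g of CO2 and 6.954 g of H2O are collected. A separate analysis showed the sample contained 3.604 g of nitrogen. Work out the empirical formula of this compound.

mol C = 45.29 / 44.01 = 1.029; mass C = 1.029 × 12.01 = 12.36 g
mol H = 2 × (6.954 / 18.02) = 0.7718; mass H = 0.7718 × 1.008 = 0.7780 g
mol N = 3.604 / 14.01 = 0.2572
mass O = 18.8 − (16.74) = 2.059 g → mol O = 0.1287
Smallest is O at 0.1287 mol; normalising gives C 7.998, H 5.998, N 1.999, O 1.000
→ C8H6N2O

C8H6N2O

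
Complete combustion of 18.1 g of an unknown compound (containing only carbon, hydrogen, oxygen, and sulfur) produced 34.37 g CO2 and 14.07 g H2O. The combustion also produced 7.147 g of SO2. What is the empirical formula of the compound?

mol C = 34.37 / 44.01 = 0.7810; mass C = 0.7810 × 12.01 = 9.379 g
mol H = 2 × (14.07 / 18.02) = 1.562; mass H = 1.562 × 1.008 = 1.574 g
mol S = 7.147 / 64.07 = 0.1115; mass S = 3.577 g
mass O = 18.1 − (14.53) = 3.569 g → mol O = 0.2231
Smallest is S at 0.1115 mol; normalising gives C 7.001, H 13.999, O 2.000, S 1.000
≈ 7:14:2:1 → C7H14O2S

C7H14O2S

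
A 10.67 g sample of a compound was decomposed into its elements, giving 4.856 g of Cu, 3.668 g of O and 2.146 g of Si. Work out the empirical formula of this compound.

Moles — Cu: 4.856 / 63.55 = 0.07641 mol; O: 3.668 / 16.00 = 0.2293 mol; Si: 2.146 / 28.09 = 0.0764 mol
Smallest is Si at 0.0764 mol; normalising gives Cu 1.000, O 3.001, Si 1.000
≈ 1:3:1 → CuO3Si

CuO3Si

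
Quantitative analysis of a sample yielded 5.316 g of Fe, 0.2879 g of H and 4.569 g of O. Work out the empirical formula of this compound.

Fe: 5.316 g ÷ 55.85 g/mol = 0.09518 mol
H: 0.2879 g ÷ 1.008 g/mol = 0.2856 mol
O: 4.569 g ÷ 16.00 g/mol = 0.2856 mol
Smallest is Fe at 0.09518 mol; normalising gives Fe 1.000, H 3.001, O 3.000
→ FeH3O3

FeH3O3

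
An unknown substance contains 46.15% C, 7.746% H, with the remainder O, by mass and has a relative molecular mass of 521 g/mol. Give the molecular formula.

Assume 100 g: 46.15 g C, 7.746 g H, 46.104 g O.
Moles — C: 46.15 / 12.01 = 3.843 mol; H: 7.746 / 1.008 = 7.685 mol; O: 46.104 / 16.00 = 2.881 mol
Divide by the smallest (2.881 mol O): C 1.334, H 2.667, O 1.000
Scaling by 3: C 4.00, H 8.00, O 3.00 → C4H8O3
Empirical-formula mass = 104.10 g/mol
n = 521 / 104.10 = 5.00 ≈ 5
Molecular formula = (C4H8O3)×5 = C20H40O15

C20H40O15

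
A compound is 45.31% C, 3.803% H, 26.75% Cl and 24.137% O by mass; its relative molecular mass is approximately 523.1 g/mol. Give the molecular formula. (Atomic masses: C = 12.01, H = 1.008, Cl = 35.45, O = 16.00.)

Assume 100 g: 45.31 g C, 3.803 g H, 26.75 g Cl, 24.137 g O.
n(C) = 45.31/12.01 = 3.773, n(H) = 3.803/1.008 = 3.773, n(Cl) = 26.75/35.45 = 0.7546, n(O) = 24.137/16.00 = 1.509
Ratios (÷ 0.7546): C 5.000, H 5.000, Cl 1.000, O 1.999
≈ 5:5:1:2 → C5H5ClO2
Empirical-formula mass = 132.54 g/mol
n = 523.1 / 132.54 = 3.95 ≈ 4
Molecular formula = (C5H5ClO2)×4 = C20H20Cl4O8

C20H20Cl4O8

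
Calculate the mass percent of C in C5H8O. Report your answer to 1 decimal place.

71.4%

Molar mass = 5(12.01) + 8(1.008) + 1(16.00) = 84.114 g/mol
Mass of C per mole = 5 × 12.01 = 60.050 g
% C = 60.050 / 84.114 × 100 = 71.4%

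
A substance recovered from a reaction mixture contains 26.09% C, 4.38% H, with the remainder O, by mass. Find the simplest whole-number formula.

Assume 100 g: 26.09 g C, 4.38 g H, 69.53 g O.
n(C) = 26.09/12.01 = 2.172, n(H) = 4.38/1.008 = 4.345, n(O) = 69.53/16.00 = 4.346
Smallest is C at 2.172 mol; normalising gives C 1.000, H 2.000, O 2.000
≈ 1:2:2 → CH2O2

CH2O2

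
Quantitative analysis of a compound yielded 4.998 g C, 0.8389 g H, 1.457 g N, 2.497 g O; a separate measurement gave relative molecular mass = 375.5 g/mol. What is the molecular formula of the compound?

C: 4.998 g ÷ 12.01 g/mol = 0.4162 mol
H: 0.8389 g ÷ 1.008 g/mol = 0.8322 mol
N: 1.457 g ÷ 14.01 g/mol = 0.104 mol
O: 2.497 g ÷ 16.00 g/mol = 0.1561 mol
Smallest is N at 0.104 mol; normalising gives C 4.002, H 8.003, N 1.000, O 1.501
Scaling by 2: C 8.00, H 16.01, N 2.00, O 3.00 → C8H16N2O3
Empirical-formula mass = 188.23 g/mol
n = 375.5 / 188.23 = 1.99 ≈ 2
Molecular formula = (C8H16N2O3)×2 = C16H32N4O6

C16H32N4O6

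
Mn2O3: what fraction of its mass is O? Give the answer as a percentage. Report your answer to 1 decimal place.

30.4%

Molar mass = 2(54.94) + 3(16.00) = 157.880 g/mol
Mass of O per mole = 3 × 16.00 = 48.000 g
% O = 48.000 / 157.880 × 100 = 30.4%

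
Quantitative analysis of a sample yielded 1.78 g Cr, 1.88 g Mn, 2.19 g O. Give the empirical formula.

Moles — Cr: 1.78 / 52.00 = 0.03423 mol; Mn: 1.88 / 54.94 = 0.03422 mol; O: 2.19 / 16.00 = 0.1369 mol
Ratios (÷ 0.03422): Cr 1.000, Mn 1.000, O 4.000
Ratio ≈ 1:1:4, so the empirical formula is CrMnO4

CrMnO4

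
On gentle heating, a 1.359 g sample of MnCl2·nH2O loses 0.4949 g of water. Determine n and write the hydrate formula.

MnCl2·4H2O

Mass of anhydrous MnCl2 = 1.359 − 0.4949 = 0.8641 g
mol H2O = 0.4949 / 18.02 = 0.02746
Molar mass of MnCl2 = 125.84 g/mol → mol MnCl2 = 0.8641 / 125.84 = 0.006867
n = 0.02746 / 0.006867 = 4.00 ≈ 4 → MnCl2·4H2O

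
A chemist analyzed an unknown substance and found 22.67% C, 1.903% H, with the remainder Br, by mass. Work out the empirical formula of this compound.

C2H2Br

Assume 100 g: 22.67 g C, 1.903 g H, 75.427 g Br.
Moles — C: 22.67 / 12.01 = 1.888 mol; H: 1.903 / 1.008 = 1.888 mol; Br: 75.427 / 79.90 = 0.944 mol
Divide by the smallest (0.944 mol Br): C 2.000, H 2.000, Br 1.000
→ C2H2Br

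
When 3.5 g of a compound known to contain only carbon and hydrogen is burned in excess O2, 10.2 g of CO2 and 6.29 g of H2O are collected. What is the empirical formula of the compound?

CH3

mol C = 10.2 / 44.01 = 0.2318; mass C = 0.2318 × 12.01 = 2.784 g
mol H = 2 × (6.29 / 18.02) = 0.6981; mass H = 0.6981 × 1.008 = 0.7037 g
Smallest is C at 0.2318 mol; normalising gives C 1.000, H 3.012
→ CH3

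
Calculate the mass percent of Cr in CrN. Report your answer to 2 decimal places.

78.78%

Molar mass = 1(52.00) + 1(14.01) = 66.010 g/mol
Mass of Cr per mole = 1 × 52.00 = 52.000 g
% Cr = 52.000 / 66.010 × 100 = 78.78%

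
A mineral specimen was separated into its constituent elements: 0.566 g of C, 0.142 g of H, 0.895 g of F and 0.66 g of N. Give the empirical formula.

C: 0.566 g ÷ 12.01 g/mol = 0.04713 mol
H: 0.142 g ÷ 1.008 g/mol = 0.1409 mol
F: 0.895 g ÷ 19.00 g/mol = 0.04711 mol
N: 0.66 g ÷ 14.01 g/mol = 0.04711 mol
Ratios (÷ 0.04711): C 1.000, H 2.991, F 1.000, N 1.000
→ CH3FN

CH3FN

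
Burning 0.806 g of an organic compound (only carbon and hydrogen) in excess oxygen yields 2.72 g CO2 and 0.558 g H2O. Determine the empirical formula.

CH

mol C = 2.72 / 44.01 = 0.06180; mass C = 0.06180 × 12.01 = 0.7423 g
mol H = 2 × (0.558 / 18.02) = 0.06193; mass H = 0.06193 × 1.008 = 0.06243 g
Smallest is C at 0.0618 mol; normalising gives C 1.000, H 1.002
≈ 1:1 → CH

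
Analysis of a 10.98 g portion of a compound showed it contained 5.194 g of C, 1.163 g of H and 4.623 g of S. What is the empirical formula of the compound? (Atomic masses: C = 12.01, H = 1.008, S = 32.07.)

C: 5.194 g ÷ 12.01 g/mol = 0.4325 mol
H: 1.163 g ÷ 1.008 g/mol = 1.154 mol
S: 4.623 g ÷ 32.07 g/mol = 0.1442 mol
Ratios (÷ 0.1442): C 3.000, H 8.004, S 1.000
≈ 3:8:1 → C3H8S

C3H8S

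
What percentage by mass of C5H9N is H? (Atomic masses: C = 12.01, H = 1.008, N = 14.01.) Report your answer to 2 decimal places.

Molar mass = 5(12.01) + 9(1.008) + 1(14.01) = 83.132 g/mol
Mass of H per mole = 9 × 1.008 = 9.072 g
% H = 9.072 / 83.132 × 100 = 10.91%

10.91%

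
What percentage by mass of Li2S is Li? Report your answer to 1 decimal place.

Molar mass = 2(6.94) + 1(32.07) = 45.950 g/mol
Mass of Li per mole = 2 × 6.94 = 13.880 g
% Li = 13.880 / 45.950 × 100 = 30.2%

30.2%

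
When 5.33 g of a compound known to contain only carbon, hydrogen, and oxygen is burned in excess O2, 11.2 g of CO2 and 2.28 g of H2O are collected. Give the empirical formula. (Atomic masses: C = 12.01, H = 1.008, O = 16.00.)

C2H2O

mol C = 11.2 / 44.01 = 0.2545; mass C = 0.2545 × 12.01 = 3.056 g
mol H = 2 × (2.28 / 18.02) = 0.2531; mass H = 0.2531 × 1.008 = 0.2551 g
mass O = 5.33 − (3.311) = 2.019 g → mol O = 0.1262
Ratios (÷ 0.1262): C 2.017, H 2.006, O 1.000
Ratio ≈ 2:2:1, so the empirical formula is C2H2O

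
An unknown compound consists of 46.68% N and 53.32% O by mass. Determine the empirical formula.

NO

Assume 100 g: 46.68 g N, 53.32 g O.
Moles — N: 46.68 / 14.01 = 3.332 mol; O: 53.32 / 16.00 = 3.333 mol
Smallest is N at 3.332 mol; normalising gives N 1.000, O 1.000
→ NO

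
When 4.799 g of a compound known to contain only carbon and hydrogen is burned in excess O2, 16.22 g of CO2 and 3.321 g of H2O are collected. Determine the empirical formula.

mol C = 16.22 / 44.01 = 0.3686; mass C = 0.3686 × 12.01 = 4.426 g
mol H = 2 × (3.321 / 18.02) = 0.3686; mass H = 0.3686 × 1.008 = 0.3715 g
Divide by the smallest (0.3686 mol C): C 1.000, H 1.000
≈ 1:1 → CH

CH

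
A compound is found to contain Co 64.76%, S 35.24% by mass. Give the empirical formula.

Assume 100 g: 64.76 g Co, 35.24 g S.
Co: 64.76 g ÷ 58.93 g/mol = 1.099 mol
S: 35.24 g ÷ 32.07 g/mol = 1.099 mol
Divide by the smallest (1.099 mol S): Co 1.000, S 1.000
Ratio ≈ 1:1, so the empirical formula is CoS

CoS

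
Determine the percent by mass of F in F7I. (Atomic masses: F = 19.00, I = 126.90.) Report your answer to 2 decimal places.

51.17%

Molar mass = 7(19.00) + 1(126.90) = 259.900 g/mol
Mass of F per mole = 7 × 19.00 = 133.000 g
% F = 133.000 / 259.900 × 100 = 51.17%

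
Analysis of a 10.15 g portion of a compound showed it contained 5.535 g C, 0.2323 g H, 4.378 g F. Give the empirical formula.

C2HF

n(C) = 5.535/12.01 = 0.4609, n(H) = 0.2323/1.008 = 0.2305, n(F) = 4.378/19.00 = 0.2304
Ratios (÷ 0.2304): C 2.000, H 1.000, F 1.000
Ratio ≈ 2:1:1, so the empirical formula is C2HF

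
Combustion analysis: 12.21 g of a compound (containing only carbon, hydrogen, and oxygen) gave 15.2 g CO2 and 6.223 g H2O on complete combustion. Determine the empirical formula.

mol C = 15.2 / 44.01 = 0.3454; mass C = 0.3454 × 12.01 = 4.148 g
mol H = 2 × (6.223 / 18.02) = 0.6907; mass H = 0.6907 × 1.008 = 0.6962 g
mass O = 12.21 − (4.844) = 7.366 g → mol O = 0.4604
Smallest is C at 0.3454 mol; normalising gives C 1.000, H 2.000, O 1.333
×3: C 3.00, H 6.00, O 4.00 → C3H6O4

C3H6O4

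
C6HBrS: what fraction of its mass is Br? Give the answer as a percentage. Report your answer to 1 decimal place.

43.2%

Molar mass = 6(12.01) + 1(1.008) + 1(79.90) + 1(32.07) = 185.038 g/mol
Mass of Br per mole = 1 × 79.90 = 79.900 g
% Br = 79.900 / 185.038 × 100 = 43.2%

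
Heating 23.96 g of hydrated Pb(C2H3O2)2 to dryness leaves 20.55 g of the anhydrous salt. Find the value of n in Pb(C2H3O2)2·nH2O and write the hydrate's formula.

Pb(C2H3O2)2·3H2O

Mass of water lost = 23.96 − 20.55 = 3.41 g → 3.41 / 18.02 = 0.1892 mol H2O
Molar mass of Pb(C2H3O2)2 = 325.29 g/mol → mol Pb(C2H3O2)2 = 20.55 / 325.29 = 0.06317
n = 0.1892 / 0.06317 = 3.00 ≈ 3 → Pb(C2H3O2)2·3H2O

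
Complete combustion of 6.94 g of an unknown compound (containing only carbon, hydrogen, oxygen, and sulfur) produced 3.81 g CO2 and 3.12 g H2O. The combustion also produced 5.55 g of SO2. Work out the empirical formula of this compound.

CH4O2S

mol C = 3.81 / 44.01 = 0.08657; mass C = 0.08657 × 12.01 = 1.040 g
mol H = 2 × (3.12 / 18.02) = 0.3463; mass H = 0.3463 × 1.008 = 0.3491 g
mol S = 5.55 / 64.07 = 0.08662; mass S = 2.778 g
mass O = 6.94 − (4.167) = 2.773 g → mol O = 0.1733
Ratios (÷ 0.08657): C 1.000, H 4.000, O 2.002, S 1.001
≈ 1:4:2:1 → CH4O2S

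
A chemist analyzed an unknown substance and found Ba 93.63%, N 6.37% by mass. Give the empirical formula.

Ba3N2

Assume 100 g: 93.63 g Ba, 6.37 g N.
Ba: 93.63 g ÷ 137.33 g/mol = 0.6818 mol
N: 6.37 g ÷ 14.01 g/mol = 0.4547 mol
Ratios (÷ 0.4547): Ba 1.500, N 1.000
×2: Ba 3.00, N 2.00 → Ba3N2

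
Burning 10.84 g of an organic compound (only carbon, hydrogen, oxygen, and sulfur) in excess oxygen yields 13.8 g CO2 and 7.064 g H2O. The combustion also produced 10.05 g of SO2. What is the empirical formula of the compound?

mol C = 13.8 / 44.01 = 0.3136; mass C = 0.3136 × 12.01 = 3.766 g
mol H = 2 × (7.064 / 18.02) = 0.7840; mass H = 0.7840 × 1.008 = 0.7903 g
mol S = 10.05 / 64.07 = 0.1569; mass S = 5.030 g
mass O = 10.84 − (9.587) = 1.253 g → mol O = 0.07833
Ratios (÷ 0.07833): C 4.003, H 10.009, O 1.000, S 2.003
≈ 4:10:1:2 → C4H10OS2

C4H10OS2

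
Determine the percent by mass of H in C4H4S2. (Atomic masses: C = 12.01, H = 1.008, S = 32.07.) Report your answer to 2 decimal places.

Molar mass = 4(12.01) + 4(1.008) + 2(32.07) = 116.212 g/mol
Mass of H per mole = 4 × 1.008 = 4.032 g
% H = 4.032 / 116.212 × 100 = 3.47%

3.47%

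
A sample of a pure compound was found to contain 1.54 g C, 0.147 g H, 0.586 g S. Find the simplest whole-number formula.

C7H8S

n(C) = 1.54/12.01 = 0.1282, n(H) = 0.147/1.008 = 0.1458, n(S) = 0.586/32.07 = 0.01827
Divide by the smallest (0.01827 mol S): C 7.017, H 7.981, S 1.000
Ratio ≈ 7:8:1, so the empirical formula is C7H8S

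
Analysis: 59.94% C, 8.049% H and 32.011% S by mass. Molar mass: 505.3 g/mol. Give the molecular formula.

C25H40S5

Assume 100 g: 59.94 g C, 8.049 g H, 32.011 g S.
C: 59.94 g ÷ 12.01 g/mol = 4.991 mol
H: 8.049 g ÷ 1.008 g/mol = 7.985 mol
S: 32.011 g ÷ 32.07 g/mol = 0.9982 mol
Ratios (÷ 0.9982): C 5.000, H 8.000, S 1.000
≈ 5:8:1 → C5H8S
Empirical-formula mass = 100.18 g/mol
n = 505.3 / 100.18 = 5.04 ≈ 5
Molecular formula = (C5H8S)×5 = C25H40S5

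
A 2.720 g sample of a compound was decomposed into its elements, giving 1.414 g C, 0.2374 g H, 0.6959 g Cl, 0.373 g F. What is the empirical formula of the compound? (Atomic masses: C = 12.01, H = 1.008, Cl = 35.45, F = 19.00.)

Moles — C: 1.414 / 12.01 = 0.1177 mol; H: 0.2374 / 1.008 = 0.2355 mol; Cl: 0.6959 / 35.45 = 0.01963 mol; F: 0.373 / 19.00 = 0.01963 mol
Divide by the smallest (0.01963 mol Cl): C 5.998, H 11.997, Cl 1.000, F 1.000
Ratio ≈ 6:12:1:1, so the empirical formula is C6H12ClF

C6H12ClF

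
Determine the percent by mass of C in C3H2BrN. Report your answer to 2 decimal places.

27.30%

Molar mass = 3(12.01) + 2(1.008) + 1(79.90) + 1(14.01) = 131.956 g/mol
Mass of C per mole = 3 × 12.01 = 36.030 g
% C = 36.030 / 131.956 × 100 = 27.30%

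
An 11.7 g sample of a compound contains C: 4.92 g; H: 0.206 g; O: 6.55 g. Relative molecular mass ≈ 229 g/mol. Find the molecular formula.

C8H4O8

n(C) = 4.92/12.01 = 0.4097, n(H) = 0.206/1.008 = 0.2044, n(O) = 6.55/16.00 = 0.4094
Smallest is H at 0.2044 mol; normalising gives C 2.005, H 1.000, O 2.003
≈ 2:1:2 → C2HO2
Empirical-formula mass = 57.03 g/mol
n = 229 / 57.03 = 4.02 ≈ 4
Molecular formula = (C2HO2)×4 = C8H4O8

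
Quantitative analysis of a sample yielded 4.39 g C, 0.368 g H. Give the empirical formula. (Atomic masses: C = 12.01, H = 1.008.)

CH

C: 4.39 g ÷ 12.01 g/mol = 0.3655 mol
H: 0.368 g ÷ 1.008 g/mol = 0.3651 mol
Smallest is H at 0.3651 mol; normalising gives C 1.001, H 1.000
Ratio ≈ 1:1, so the empirical formula is CH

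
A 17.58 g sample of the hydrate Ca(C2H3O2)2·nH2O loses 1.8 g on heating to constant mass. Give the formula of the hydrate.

Mass of anhydrous Ca(C2H3O2)2 = 17.58 − 1.8 = 15.78 g
mol H2O = 1.8 / 18.02 = 0.09989
Molar mass of Ca(C2H3O2)2 = 158.17 g/mol → mol Ca(C2H3O2)2 = 15.78 / 158.17 = 0.09977
n = 0.09989 / 0.09977 = 1.00 ≈ 1 → Ca(C2H3O2)2·H2O

Ca(C2H3O2)2·H2O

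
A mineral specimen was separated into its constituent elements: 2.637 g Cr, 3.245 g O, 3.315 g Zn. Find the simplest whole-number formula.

CrO4Zn

Moles — Cr: 2.637 / 52.00 = 0.05071 mol; O: 3.245 / 16.00 = 0.2028 mol; Zn: 3.315 / 65.38 = 0.0507 mol
Divide by the smallest (0.0507 mol Zn): Cr 1.000, O 4.000, Zn 1.000
≈ 1:4:1 → CrO4Zn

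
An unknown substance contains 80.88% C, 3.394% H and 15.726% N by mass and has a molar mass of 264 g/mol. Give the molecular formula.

Assume 100 g: 80.88 g C, 3.394 g H, 15.726 g N.
C: 80.88 g ÷ 12.01 g/mol = 6.734 mol
H: 3.394 g ÷ 1.008 g/mol = 3.367 mol
N: 15.726 g ÷ 14.01 g/mol = 1.122 mol
Ratios (÷ 1.122): C 6.000, H 3.000, N 1.000
Ratio ≈ 6:3:1, so the empirical formula is C6H3N
Empirical-formula mass = 89.09 g/mol
n = 264 / 89.09 = 2.96 ≈ 3
Molecular formula = (C6H3N)×3 = C18H9N3

C18H9N3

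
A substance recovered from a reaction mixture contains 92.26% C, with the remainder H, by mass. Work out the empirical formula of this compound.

Assume 100 g: 92.26 g C, 7.74 g H.
Moles — C: 92.26 / 12.01 = 7.682 mol; H: 7.74 / 1.008 = 7.679 mol
Ratios (÷ 7.679): C 1.000, H 1.000
≈ 1:1 → CH

CH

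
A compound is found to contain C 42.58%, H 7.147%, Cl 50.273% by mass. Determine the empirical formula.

Assume 100 g: 42.58 g C, 7.147 g H, 50.273 g Cl.
C: 42.58 g ÷ 12.01 g/mol = 3.545 mol
H: 7.147 g ÷ 1.008 g/mol = 7.09 mol
Cl: 50.273 g ÷ 35.45 g/mol = 1.418 mol
Ratios (÷ 1.418): C 2.500, H 5.000, Cl 1.000
×2: C 5.00, H 10.00, Cl 2.00 → C5H10Cl2

C5H10Cl2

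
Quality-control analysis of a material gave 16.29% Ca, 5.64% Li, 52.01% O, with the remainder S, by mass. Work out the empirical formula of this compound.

CaLi2O8S2

Assume 100 g: 16.29 g Ca, 5.64 g Li, 52.01 g O, 26.06 g S.
n(Ca) = 16.29/40.08 = 0.4064, n(Li) = 5.64/6.94 = 0.8127, n(O) = 52.01/16.00 = 3.251, n(S) = 26.06/32.07 = 0.8126
Smallest is Ca at 0.4064 mol; normalising gives Ca 1.000, Li 2.000, O 7.998, S 1.999
≈ 1:2:8:2 → CaLi2O8S2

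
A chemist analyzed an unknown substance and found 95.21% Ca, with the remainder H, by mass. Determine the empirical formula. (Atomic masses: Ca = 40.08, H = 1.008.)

Assume 100 g: 95.21 g Ca, 4.79 g H.
n(Ca) = 95.21/40.08 = 2.375, n(H) = 4.79/1.008 = 4.752
Smallest is Ca at 2.375 mol; normalising gives Ca 1.000, H 2.000
→ CaH2

CaH2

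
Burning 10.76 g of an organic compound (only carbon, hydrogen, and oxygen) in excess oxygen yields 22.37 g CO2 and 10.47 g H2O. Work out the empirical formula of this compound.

mol C = 22.37 / 44.01 = 0.5083; mass C = 0.5083 × 12.01 = 6.105 g
mol H = 2 × (10.47 / 18.02) = 1.162; mass H = 1.162 × 1.008 = 1.171 g
mass O = 10.76 − (7.276) = 3.484 g → mol O = 0.2178
Divide by the smallest (0.2178 mol O): C 2.334, H 5.337, O 1.000
×3: C 7.00, H 16.01, O 3.00 → C7H16O3

C7H16O3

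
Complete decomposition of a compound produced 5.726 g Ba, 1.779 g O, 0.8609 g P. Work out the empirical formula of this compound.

Ba: 5.726 g ÷ 137.33 g/mol = 0.0417 mol
O: 1.779 g ÷ 16.00 g/mol = 0.1112 mol
P: 0.8609 g ÷ 30.97 g/mol = 0.0278 mol
Smallest is P at 0.0278 mol; normalising gives Ba 1.500, O 4.000, P 1.000
Scaling by 2: Ba 3.00, O 8.00, P 2.00 → Ba3O8P2

Ba3O8P2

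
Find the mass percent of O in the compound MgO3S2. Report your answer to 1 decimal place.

Molar mass = 1(24.31) + 3(16.00) + 2(32.07) = 136.450 g/mol
Mass of O per mole = 3 × 16.00 = 48.000 g
% O = 48.000 / 136.450 × 100 = 35.2%

35.2%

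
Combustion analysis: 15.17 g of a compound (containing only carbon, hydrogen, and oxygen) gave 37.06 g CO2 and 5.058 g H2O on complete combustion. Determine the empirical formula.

C3H2O

mol C = 37.06 / 44.01 = 0.8421; mass C = 0.8421 × 12.01 = 10.11 g
mol H = 2 × (5.058 / 18.02) = 0.5614; mass H = 0.5614 × 1.008 = 0.5659 g
mass O = 15.17 − (10.68) = 4.491 g → mol O = 0.2807
Ratios (÷ 0.2807): C 3.000, H 2.000, O 1.000
≈ 3:2:1 → C3H2O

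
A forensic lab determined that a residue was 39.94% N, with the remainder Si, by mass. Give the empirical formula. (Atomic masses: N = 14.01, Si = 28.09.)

N4Si3

Assume 100 g: 39.94 g N, 60.06 g Si.
N: 39.94 g ÷ 14.01 g/mol = 2.851 mol
Si: 60.06 g ÷ 28.09 g/mol = 2.138 mol
Ratios (÷ 2.138): N 1.333, Si 1.000
Multiply by 3: N 4.00, Si 3.00 → N4Si3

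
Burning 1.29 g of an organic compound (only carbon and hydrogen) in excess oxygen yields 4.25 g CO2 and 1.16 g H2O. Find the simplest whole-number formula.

mol C = 4.25 / 44.01 = 0.09657; mass C = 0.09657 × 12.01 = 1.160 g
mol H = 2 × (1.16 / 18.02) = 0.1287; mass H = 0.1287 × 1.008 = 0.1298 g
Ratios (÷ 0.09657): C 1.000, H 1.333
Multiply by 3: C 3.00, H 4.00 → C3H4

C3H4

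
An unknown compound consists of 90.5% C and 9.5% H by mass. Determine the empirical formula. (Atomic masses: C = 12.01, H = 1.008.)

C4H5

Assume 100 g: 90.5 g C, 9.5 g H.
C: 90.5 g ÷ 12.01 g/mol = 7.535 mol
H: 9.5 g ÷ 1.008 g/mol = 9.425 mol
Ratios (÷ 7.535): C 1.000, H 1.251
Multiply by 4: C 4.00, H 5.00 → C4H5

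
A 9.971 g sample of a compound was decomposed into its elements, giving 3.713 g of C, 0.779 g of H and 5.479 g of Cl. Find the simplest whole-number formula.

C2H5Cl

C: 3.713 g ÷ 12.01 g/mol = 0.3092 mol
H: 0.779 g ÷ 1.008 g/mol = 0.7728 mol
Cl: 5.479 g ÷ 35.45 g/mol = 0.1546 mol
Smallest is Cl at 0.1546 mol; normalising gives C 2.000, H 5.000, Cl 1.000
≈ 2:5:1 → C2H5Cl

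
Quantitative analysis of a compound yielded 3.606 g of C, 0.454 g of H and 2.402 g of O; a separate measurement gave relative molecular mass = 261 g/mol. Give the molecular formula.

n(C) = 3.606/12.01 = 0.3002, n(H) = 0.454/1.008 = 0.4504, n(O) = 2.402/16.00 = 0.1501
Divide by the smallest (0.1501 mol O): C 2.000, H 3.000, O 1.000
Ratio ≈ 2:3:1, so the empirical formula is C2H3O
Empirical-formula mass = 43.04 g/mol
n = 261 / 43.04 = 6.06 ≈ 6
Molecular formula = (C2H3O)×6 = C12H18O6

C12H18O6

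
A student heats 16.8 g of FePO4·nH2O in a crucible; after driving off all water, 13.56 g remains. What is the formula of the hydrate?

Mass of water lost = 16.8 − 13.56 = 3.24 g → 3.24 / 18.02 = 0.1798 mol H2O
Molar mass of FePO4 = 150.82 g/mol → mol FePO4 = 13.56 / 150.82 = 0.08991
n = 0.1798 / 0.08991 = 2.00 ≈ 2 → FePO4·2H2O

FePO4·2H2O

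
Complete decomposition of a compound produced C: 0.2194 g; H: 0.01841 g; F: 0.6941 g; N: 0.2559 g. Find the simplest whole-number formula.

CHF2N

C: 0.2194 g ÷ 12.01 g/mol = 0.01827 mol
H: 0.01841 g ÷ 1.008 g/mol = 0.01826 mol
F: 0.6941 g ÷ 19.00 g/mol = 0.03653 mol
N: 0.2559 g ÷ 14.01 g/mol = 0.01827 mol
Smallest is H at 0.01826 mol; normalising gives C 1.000, H 1.000, F 2.000, N 1.000
Ratio ≈ 1:1:2:1, so the empirical formula is CHF2N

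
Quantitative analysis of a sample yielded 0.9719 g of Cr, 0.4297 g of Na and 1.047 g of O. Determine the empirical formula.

Moles — Cr: 0.9719 / 52.00 = 0.01869 mol; Na: 0.4297 / 22.99 = 0.01869 mol; O: 1.047 / 16.00 = 0.06544 mol
Smallest is Cr at 0.01869 mol; normalising gives Cr 1.000, Na 1.000, O 3.501
Multiply by 2: Cr 2.00, Na 2.00, O 7.00 → Cr2Na2O7

Cr2Na2O7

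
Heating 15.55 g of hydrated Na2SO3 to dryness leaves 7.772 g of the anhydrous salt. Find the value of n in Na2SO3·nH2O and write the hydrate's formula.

Na2SO3·7H2O

Mass of water lost = 15.55 − 7.772 = 7.778 g → 7.778 / 18.02 = 0.4316 mol H2O
Molar mass of Na2SO3 = 126.05 g/mol → mol Na2SO3 = 7.772 / 126.05 = 0.06166
n = 0.4316 / 0.06166 = 7.00 ≈ 7 → Na2SO3·7H2O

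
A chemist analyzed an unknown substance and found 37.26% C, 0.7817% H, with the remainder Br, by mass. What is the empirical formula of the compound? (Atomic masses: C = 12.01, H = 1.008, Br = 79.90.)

C4HBr

Assume 100 g: 37.26 g C, 0.7817 g H, 61.958 g Br.
n(C) = 37.26/12.01 = 3.102, n(H) = 0.7817/1.008 = 0.7755, n(Br) = 61.958/79.90 = 0.7754
Smallest is Br at 0.7754 mol; normalising gives C 4.001, H 1.000, Br 1.000
Ratio ≈ 4:1:1, so the empirical formula is C4HBr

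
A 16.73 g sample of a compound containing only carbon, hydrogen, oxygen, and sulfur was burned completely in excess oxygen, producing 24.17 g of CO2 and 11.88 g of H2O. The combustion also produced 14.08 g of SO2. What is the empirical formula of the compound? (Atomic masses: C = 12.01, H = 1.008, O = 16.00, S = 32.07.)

mol C = 24.17 / 44.01 = 0.5492; mass C = 0.5492 × 12.01 = 6.596 g
mol H = 2 × (11.88 / 18.02) = 1.319; mass H = 1.319 × 1.008 = 1.329 g
mol S = 14.08 / 64.07 = 0.2198; mass S = 7.048 g
mass O = 16.73 − (14.97) = 1.757 g → mol O = 0.1098
Divide by the smallest (0.1098 mol O): C 5.000, H 12.004, O 1.000, S 2.001
≈ 5:12:1:2 → C5H12OS2

C5H12OS2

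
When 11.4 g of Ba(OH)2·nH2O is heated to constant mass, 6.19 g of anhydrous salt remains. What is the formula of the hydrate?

Ba(OH)2·8H2O

Mass of water lost = 11.4 − 6.19 = 5.21 g → 5.21 / 18.02 = 0.2891 mol H2O
Molar mass of Ba(OH)2 = 171.35 g/mol → mol Ba(OH)2 = 6.19 / 171.35 = 0.03613
n = 0.2891 / 0.03613 = 8.00 ≈ 8 → Ba(OH)2·8H2O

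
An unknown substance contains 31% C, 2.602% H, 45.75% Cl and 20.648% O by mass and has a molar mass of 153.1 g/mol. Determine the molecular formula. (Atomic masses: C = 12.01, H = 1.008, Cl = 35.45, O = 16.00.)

C4H4Cl2O2

Assume 100 g: 31 g C, 2.602 g H, 45.75 g Cl, 20.648 g O.
n(C) = 31/12.01 = 2.581, n(H) = 2.602/1.008 = 2.581, n(Cl) = 45.75/35.45 = 1.291, n(O) = 20.648/16.00 = 1.29
Divide by the smallest (1.29 mol O): C 2.000, H 2.000, Cl 1.000, O 1.000
→ C2H2ClO
Empirical-formula mass = 77.49 g/mol
n = 153.1 / 77.49 = 1.98 ≈ 2
Molecular formula = (C2H2ClO)×2 = C4H4Cl2O2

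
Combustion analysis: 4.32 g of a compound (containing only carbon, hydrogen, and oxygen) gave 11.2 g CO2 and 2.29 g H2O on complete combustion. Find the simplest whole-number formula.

C4H4O

mol C = 11.2 / 44.01 = 0.2545; mass C = 0.2545 × 12.01 = 3.056 g
mol H = 2 × (2.29 / 18.02) = 0.2542; mass H = 0.2542 × 1.008 = 0.2562 g
mass O = 4.32 − (3.313) = 1.007 g → mol O = 0.06296
Ratios (÷ 0.06296): C 4.042, H 4.037, O 1.000
Ratio ≈ 4:4:1, so the empirical formula is C4H4O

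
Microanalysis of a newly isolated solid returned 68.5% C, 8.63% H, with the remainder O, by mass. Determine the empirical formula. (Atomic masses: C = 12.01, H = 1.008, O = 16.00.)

Assume 100 g: 68.5 g C, 8.63 g H, 22.87 g O.
Moles — C: 68.5 / 12.01 = 5.704 mol; H: 8.63 / 1.008 = 8.562 mol; O: 22.87 / 16.00 = 1.429 mol
Ratios (÷ 1.429): C 3.990, H 5.990, O 1.000
Ratio ≈ 4:6:1, so the empirical formula is C4H6O

C4H6O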